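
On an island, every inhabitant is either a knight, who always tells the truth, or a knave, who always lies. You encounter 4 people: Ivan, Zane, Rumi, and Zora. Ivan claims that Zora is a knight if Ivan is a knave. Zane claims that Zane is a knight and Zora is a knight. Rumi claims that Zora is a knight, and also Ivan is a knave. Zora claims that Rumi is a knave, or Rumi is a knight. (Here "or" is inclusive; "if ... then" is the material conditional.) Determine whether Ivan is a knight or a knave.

Ivan is a knight.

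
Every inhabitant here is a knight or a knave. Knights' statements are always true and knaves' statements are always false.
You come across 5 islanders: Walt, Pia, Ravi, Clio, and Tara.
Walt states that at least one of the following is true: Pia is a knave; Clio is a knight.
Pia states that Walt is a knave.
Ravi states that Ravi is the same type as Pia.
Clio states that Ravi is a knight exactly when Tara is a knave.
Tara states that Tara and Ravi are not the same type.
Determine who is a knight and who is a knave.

Walt is a knave, Pia is a knight, Ravi is a knave, Clio is a knave, and Tara is a knave.

Suppose Walt is a knight. Then Walt's statement "at least one of the following is true: Pia is a knave; Clio is a knight" would have to be true. Checking the 16 ways to assign the others, none is consistent with every speaker.
(For instance, with Pia=knight, Ravi=knave, Clio=knave, Tara=knave, Walt's claim "at least one of the following is true: Pia is a knave; Clio is a knight" comes out false where it would need to be true.)
So Walt must be a knave, making "at least one of the following is true: Pia is a knave; Clio is a knight" false. Taking Walt=knave, Pia=knight, Ravi=knave, Clio=knave, Tara=knave, each remaining statement checks out:
  Pia (knight): "Walt is a knave" — true. ✓
  Ravi (knave): "Ravi is the same type as Pia" — false. ✓
  Clio (knave): "Ravi is a knight exactly when Tara is a knave" — false. ✓
  Tara (knave): "Tara and Ravi are not the same type" — false. ✓
This is the unique consistent assignment.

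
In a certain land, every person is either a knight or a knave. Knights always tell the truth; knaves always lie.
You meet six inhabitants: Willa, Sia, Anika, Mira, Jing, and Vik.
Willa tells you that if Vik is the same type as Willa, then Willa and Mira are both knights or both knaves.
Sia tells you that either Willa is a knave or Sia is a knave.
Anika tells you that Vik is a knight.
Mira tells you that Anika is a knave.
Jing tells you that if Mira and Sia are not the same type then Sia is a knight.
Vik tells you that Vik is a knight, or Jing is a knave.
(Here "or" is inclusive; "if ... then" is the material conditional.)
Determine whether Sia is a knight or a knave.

Sia is a knight.

Consistent assignments: {Willa=knave, Sia=knight, Anika=knave, Mira=knight, Jing=knight, Vik=knave}
In every consistent assignment, Sia is a knight.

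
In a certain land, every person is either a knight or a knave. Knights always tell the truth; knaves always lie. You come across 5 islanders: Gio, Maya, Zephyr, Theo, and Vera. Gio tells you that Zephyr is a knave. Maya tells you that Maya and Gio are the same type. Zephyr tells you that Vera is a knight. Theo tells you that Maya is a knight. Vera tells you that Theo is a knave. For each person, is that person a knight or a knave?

Gio is a knight, Maya is a knight, Zephyr is a knave, Theo is a knight, and Vera is a knave.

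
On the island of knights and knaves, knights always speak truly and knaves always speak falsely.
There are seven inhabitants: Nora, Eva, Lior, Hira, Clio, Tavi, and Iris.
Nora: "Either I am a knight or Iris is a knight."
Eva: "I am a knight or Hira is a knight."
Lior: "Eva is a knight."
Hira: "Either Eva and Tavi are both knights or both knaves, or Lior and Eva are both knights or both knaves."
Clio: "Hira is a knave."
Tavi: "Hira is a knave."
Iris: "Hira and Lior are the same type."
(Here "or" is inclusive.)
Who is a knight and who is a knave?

Nora is a knight, Eva is a knight, Lior is a knight, Hira is a knight, Clio is a knave, Tavi is a knave, and Iris is a knight.

Since Nora is a knight, "either I am a knight or Iris is a knight" needs to be true, which holds.
As a knight, Eva's statement "I am a knight or Hira is a knight" should be true; it is.
Lior is a knight, so "Eva is a knight" must be true — and it is.
Since Hira is a knight, "either Eva and Tavi are both knights or both knaves, or Lior and Eva are both knights or both knaves" needs to be true, which holds.
Since Clio is a knave, "Hira is a knave" needs to be False, which holds.
Since Tavi is a knave, "Hira is a knave" needs to be False, which holds.
Iris is a knight, so "Hira and Lior are the same type" must be true — and it is.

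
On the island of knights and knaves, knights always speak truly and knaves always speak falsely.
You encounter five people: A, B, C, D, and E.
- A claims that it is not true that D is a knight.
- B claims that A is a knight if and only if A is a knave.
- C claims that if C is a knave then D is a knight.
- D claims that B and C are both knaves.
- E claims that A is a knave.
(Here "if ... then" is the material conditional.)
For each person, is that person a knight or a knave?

Knights: A and C. Knaves: B, D, and E.

A (knight): "it is not true that D is a knight" — true. ✓
Since B is a knave, "A is a knight if and only if A is a knave" needs to be False, which holds.
C (knight): "if C is a knave then D is a knight" — true. ✓
Since D is a knave, "B and C are both knaves" needs to be False, which holds.
E (knave): "A is a knave" — False. ✓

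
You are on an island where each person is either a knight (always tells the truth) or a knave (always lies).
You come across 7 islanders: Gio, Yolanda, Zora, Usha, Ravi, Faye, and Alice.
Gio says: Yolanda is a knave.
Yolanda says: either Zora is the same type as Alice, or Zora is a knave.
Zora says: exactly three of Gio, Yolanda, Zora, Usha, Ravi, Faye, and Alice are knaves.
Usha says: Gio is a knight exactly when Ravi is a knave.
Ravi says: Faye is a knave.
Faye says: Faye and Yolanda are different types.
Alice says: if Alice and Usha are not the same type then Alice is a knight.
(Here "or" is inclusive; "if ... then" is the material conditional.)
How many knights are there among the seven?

4

The unique consistent assignment is Gio=knight, Yolanda=knave, Zora=knight, Usha=knight, Ravi=knave, Faye=knight, Alice=knave.
That has 4 knights.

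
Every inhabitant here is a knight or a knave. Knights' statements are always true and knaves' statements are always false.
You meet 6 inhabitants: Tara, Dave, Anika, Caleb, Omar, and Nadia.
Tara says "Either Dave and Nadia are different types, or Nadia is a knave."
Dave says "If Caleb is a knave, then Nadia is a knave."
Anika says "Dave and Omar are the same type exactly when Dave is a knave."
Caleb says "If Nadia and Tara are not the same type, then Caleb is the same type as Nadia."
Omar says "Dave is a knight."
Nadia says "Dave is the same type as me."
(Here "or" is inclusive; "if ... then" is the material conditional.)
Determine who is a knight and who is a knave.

Knights: Dave, Caleb, Omar, and Nadia. Knaves: Tara and Anika.

Tara is a knave, and the claim "either Dave and Nadia are different types, or Nadia is a knave" is indeed false.
Since Dave is a knight, "if Caleb is a knave, then Nadia is a knave" needs to be True, which holds.
As a knave, Anika's statement "Dave and Omar are the same type exactly when Dave is a knave" should be false; it is.
Caleb is a knight; "if Nadia and Tara are not the same type, then Caleb is the same type as Nadia" is True, as required.
Since Omar is a knight, "Dave is a knight" needs to be True, which holds.
Since Nadia is a knight, "Dave is the same type as me" needs to be True, which holds.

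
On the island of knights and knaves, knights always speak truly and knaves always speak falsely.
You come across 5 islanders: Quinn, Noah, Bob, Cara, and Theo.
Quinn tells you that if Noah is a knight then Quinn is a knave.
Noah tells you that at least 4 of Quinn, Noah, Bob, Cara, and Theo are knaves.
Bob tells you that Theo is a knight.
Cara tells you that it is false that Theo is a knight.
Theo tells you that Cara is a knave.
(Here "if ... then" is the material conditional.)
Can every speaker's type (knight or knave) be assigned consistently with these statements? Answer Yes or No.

Yes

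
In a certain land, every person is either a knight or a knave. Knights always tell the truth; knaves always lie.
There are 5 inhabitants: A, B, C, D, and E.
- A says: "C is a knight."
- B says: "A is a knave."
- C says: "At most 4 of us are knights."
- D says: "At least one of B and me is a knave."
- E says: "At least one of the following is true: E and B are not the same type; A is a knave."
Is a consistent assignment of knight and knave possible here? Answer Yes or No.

Yes

One consistent assignment: A=knight, B=knave, C=knight, D=knight, E=knight.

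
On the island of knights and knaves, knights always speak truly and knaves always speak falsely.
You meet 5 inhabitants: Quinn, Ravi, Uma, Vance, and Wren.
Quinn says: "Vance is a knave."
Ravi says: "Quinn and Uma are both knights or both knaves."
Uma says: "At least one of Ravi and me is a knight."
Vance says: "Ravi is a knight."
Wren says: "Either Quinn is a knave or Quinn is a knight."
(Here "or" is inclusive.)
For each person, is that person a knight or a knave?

Quinn is a knight, Ravi is a knave, Uma is a knave, Vance is a knave, and Wren is a knight.

Quinn is a knight, and the claim "Vance is a knave" is indeed true.
Ravi is a knave, so "Quinn and Uma are both knights or both knaves" must be False — and it is.
As a knave, Uma's statement "at least one of Ravi and me is a knight" should be False; it is.
Vance (knave): "Ravi is a knight" — False. ✓
As a knight, Wren's statement "either Quinn is a knave or Quinn is a knight" should be true; it is.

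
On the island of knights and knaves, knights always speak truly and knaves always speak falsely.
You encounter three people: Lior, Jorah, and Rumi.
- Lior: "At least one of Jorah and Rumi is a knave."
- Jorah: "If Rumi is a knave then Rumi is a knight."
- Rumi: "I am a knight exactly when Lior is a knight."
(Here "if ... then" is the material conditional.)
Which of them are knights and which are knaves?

Since Lior is a knight, "at least one of Jorah and Rumi is a knave" needs to be true, which holds.
As a knave, Jorah's statement "if Rumi is a knave then Rumi is a knight" should be False; it is.
Since Rumi is a knave, "I am a knight exactly when Lior is a knight" needs to be False, which holds.

Lior is a knight, Jorah is a knave, and Rumi is a knave.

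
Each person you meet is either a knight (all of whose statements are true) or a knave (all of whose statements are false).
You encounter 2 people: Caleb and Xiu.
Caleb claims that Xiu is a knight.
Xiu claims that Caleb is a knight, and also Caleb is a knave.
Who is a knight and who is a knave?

Caleb (knave): "Xiu is a knight" — false. ✓
Xiu is a knave, so "Caleb is a knight, and also Caleb is a knave" must be false — and it is.

Caleb is a knave and Xiu is a knave.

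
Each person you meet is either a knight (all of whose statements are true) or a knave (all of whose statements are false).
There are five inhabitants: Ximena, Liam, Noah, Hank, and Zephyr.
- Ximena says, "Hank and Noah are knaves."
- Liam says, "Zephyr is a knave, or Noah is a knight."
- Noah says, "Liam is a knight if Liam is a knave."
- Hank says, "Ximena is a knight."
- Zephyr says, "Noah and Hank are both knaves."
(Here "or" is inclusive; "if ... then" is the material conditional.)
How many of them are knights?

2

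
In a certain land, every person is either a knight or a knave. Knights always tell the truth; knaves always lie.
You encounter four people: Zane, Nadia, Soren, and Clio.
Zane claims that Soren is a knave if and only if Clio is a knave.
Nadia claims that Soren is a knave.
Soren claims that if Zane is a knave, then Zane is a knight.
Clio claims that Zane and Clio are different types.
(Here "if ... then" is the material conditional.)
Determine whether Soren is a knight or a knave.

Soren is a knave.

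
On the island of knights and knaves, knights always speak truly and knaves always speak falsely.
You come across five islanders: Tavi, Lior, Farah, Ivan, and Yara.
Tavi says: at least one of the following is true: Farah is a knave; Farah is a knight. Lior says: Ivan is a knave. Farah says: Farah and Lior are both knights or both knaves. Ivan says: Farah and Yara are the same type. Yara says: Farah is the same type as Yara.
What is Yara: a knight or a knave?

Yara is a knave.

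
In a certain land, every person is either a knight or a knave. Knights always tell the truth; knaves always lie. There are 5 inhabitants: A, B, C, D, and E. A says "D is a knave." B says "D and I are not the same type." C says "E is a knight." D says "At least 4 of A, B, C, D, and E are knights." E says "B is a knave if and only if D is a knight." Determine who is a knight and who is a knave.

A is a knight, B is a knave, C is a knave, D is a knave, and E is a knave.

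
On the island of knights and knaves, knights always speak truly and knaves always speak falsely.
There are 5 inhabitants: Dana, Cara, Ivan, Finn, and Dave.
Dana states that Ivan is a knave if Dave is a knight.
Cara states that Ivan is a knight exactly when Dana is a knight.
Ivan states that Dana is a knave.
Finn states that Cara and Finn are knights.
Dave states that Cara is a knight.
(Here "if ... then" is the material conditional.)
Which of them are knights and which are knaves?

Knights: Dana. Knaves: Cara, Ivan, Finn, and Dave.

Dana (knight): "Ivan is a knave if Dave is a knight" — True. ✓
Cara is a knave; "Ivan is a knight exactly when Dana is a knight" is false, as required.
Ivan is a knave; "Dana is a knave" is false, as required.
As a knave, Finn's statement "Cara and Finn are knights" should be false; it is.
Dave (knave): "Cara is a knight" — false. ✓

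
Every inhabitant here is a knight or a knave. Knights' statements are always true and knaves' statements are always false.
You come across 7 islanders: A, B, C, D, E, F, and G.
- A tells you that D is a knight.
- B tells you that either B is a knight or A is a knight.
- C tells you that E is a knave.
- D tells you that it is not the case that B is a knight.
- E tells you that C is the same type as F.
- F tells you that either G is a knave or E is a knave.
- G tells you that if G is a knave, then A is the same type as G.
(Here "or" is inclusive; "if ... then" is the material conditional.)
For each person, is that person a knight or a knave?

Since A is a knave, "D is a knight" needs to be false, which holds.
B is a knight; "either B is a knight or A is a knight" is True, as required.
C is a knave, and the claim "E is a knave" is indeed false.
D is a knave, so "it is not the case that B is a knight" must be false — and it is.
E is a knight, so "C is the same type as F" must be True — and it is.
Since F is a knave, "either G is a knave or E is a knave" needs to be false, which holds.
Since G is a knight, "if G is a knave, then A is the same type as G" needs to be True, which holds.

A is a knave, B is a knight, C is a knave, D is a knave, E is a knight, F is a knave, and G is a knight.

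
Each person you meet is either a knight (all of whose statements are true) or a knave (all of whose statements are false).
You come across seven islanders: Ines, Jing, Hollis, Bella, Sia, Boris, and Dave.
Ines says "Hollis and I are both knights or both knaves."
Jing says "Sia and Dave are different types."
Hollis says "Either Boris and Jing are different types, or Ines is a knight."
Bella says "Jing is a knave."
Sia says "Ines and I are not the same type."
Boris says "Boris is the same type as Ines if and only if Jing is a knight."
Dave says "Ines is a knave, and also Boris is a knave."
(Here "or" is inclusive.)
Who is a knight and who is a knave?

Ines is a knave, Jing is a knave, Hollis is a knight, Bella is a knight, Sia is a knave, Boris is a knight, and Dave is a knave.

Ines is a knave; "Hollis and I are both knights or both knaves" is false, as required.
As a knave, Jing's statement "Sia and Dave are different types" should be false; it is.
As a knight, Hollis's statement "either Boris and Jing are different types, or Ines is a knight" should be true; it is.
Bella is a knight, so "Jing is a knave" must be true — and it is.
Since Sia is a knave, "Ines and I are not the same type" needs to be false, which holds.
Since Boris is a knight, "Boris is the same type as Ines if and only if Jing is a knight" needs to be true, which holds.
Dave (knave): "Ines is a knave, and also Boris is a knave" — false. ✓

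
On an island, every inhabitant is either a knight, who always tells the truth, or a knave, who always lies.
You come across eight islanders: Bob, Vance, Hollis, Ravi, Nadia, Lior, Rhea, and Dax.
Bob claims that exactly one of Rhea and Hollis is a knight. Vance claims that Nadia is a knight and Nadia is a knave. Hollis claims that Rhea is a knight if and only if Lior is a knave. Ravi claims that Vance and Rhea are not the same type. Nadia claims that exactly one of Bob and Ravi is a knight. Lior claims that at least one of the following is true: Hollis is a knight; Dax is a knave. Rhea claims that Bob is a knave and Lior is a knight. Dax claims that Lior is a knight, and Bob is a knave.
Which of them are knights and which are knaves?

Bob (knight): "exactly one of Rhea and Hollis is a knight" — True. ✓
Vance (knave): "Nadia is a knight and Nadia is a knave" — False. ✓
As a knight, Hollis's statement "Rhea is a knight if and only if Lior is a knave" should be True; it is.
Since Ravi is a knave, "Vance and Rhea are not the same type" needs to be False, which holds.
Nadia (knight): "exactly one of Bob and Ravi is a knight" — True. ✓
Lior is a knight; "at least one of the following is true: Hollis is a knight; Dax is a knave" is True, as required.
Rhea is a knave, so "Bob is a knave and Lior is a knight" must be False — and it is.
Dax is a knave, and the claim "Lior is a knight, and Bob is a knave" is indeed False.

Bob is a knight, Vance is a knave, Hollis is a knight, Ravi is a knave, Nadia is a knight, Lior is a knight, Rhea is a knave, and Dax is a knave.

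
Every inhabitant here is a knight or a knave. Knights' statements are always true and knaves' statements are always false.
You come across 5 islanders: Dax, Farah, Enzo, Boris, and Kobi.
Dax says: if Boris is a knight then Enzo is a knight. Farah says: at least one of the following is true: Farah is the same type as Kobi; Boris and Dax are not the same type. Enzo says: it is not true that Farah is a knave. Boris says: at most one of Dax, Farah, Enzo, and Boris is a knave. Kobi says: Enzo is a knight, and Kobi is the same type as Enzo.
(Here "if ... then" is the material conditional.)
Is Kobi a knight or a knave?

Kobi is a knight.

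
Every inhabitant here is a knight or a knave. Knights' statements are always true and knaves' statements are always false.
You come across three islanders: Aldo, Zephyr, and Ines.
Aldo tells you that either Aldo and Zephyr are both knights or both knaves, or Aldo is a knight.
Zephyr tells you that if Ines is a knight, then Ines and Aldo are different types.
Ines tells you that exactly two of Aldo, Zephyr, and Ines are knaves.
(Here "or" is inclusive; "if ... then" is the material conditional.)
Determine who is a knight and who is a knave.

Aldo is a knight, Zephyr is a knight, and Ines is a knave.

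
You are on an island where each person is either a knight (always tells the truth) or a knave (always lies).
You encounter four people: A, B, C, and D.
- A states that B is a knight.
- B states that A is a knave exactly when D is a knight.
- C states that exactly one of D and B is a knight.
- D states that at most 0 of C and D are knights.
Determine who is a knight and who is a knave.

A is a knight, B is a knight, C is a knight, and D is a knave.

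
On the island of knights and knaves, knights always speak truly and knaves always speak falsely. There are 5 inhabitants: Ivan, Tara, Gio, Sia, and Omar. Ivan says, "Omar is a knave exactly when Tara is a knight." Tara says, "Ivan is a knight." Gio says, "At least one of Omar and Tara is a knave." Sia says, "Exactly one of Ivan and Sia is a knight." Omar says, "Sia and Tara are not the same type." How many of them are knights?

1

The unique consistent assignment is Ivan=knave, Tara=knave, Gio=knight, Sia=knave, Omar=knave.
That has 1 knight.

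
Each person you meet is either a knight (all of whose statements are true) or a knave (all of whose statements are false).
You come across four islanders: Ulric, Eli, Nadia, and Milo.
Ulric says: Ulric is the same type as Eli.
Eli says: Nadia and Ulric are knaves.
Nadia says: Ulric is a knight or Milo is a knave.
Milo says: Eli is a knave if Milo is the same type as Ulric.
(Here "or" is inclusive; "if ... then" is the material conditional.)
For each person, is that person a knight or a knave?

Suppose Ulric is a knight. Then Ulric's statement "Ulric is the same type as Eli" would have to be true. Checking the 8 ways to assign the others, none is consistent with every speaker.
(For instance, with Eli=knight, Nadia=knave, Milo=knight, Eli's claim "Nadia and Ulric are knaves" comes out false where it would need to be true.)
So Ulric must be a knave, making "Ulric is the same type as Eli" false. Taking Ulric=knave, Eli=knight, Nadia=knave, Milo=knight, each remaining statement checks out:
  Eli (knight): "Nadia and Ulric are knaves" — true. ✓
  Nadia (knave): "Ulric is a knight or Milo is a knave" — false. ✓
  Milo (knight): "Eli is a knave if Milo is the same type as Ulric" — true. ✓
This is the unique consistent assignment.

Ulric is a knave, Eli is a knight, Nadia is a knave, and Milo is a knight.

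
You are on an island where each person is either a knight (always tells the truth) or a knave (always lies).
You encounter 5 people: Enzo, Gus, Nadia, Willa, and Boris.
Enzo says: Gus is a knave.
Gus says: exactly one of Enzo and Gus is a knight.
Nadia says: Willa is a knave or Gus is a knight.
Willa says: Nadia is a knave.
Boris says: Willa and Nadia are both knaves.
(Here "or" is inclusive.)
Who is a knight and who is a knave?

Enzo (knave): "Gus is a knave" — False. ✓
As a knight, Gus's statement "exactly one of Enzo and Gus is a knight" should be true; it is.
As a knight, Nadia's statement "Willa is a knave or Gus is a knight" should be true; it is.
Since Willa is a knave, "Nadia is a knave" needs to be False, which holds.
Boris is a knave, and the claim "Willa and Nadia are both knaves" is indeed False.

Enzo is a knave, Gus is a knight, Nadia is a knight, Willa is a knave, and Boris is a knave.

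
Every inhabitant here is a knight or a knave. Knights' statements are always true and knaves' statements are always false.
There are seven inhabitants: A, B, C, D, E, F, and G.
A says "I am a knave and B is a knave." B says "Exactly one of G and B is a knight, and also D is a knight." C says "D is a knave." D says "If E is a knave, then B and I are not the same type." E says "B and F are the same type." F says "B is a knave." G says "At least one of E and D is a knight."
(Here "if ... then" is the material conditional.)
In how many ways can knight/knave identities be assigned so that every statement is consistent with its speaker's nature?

0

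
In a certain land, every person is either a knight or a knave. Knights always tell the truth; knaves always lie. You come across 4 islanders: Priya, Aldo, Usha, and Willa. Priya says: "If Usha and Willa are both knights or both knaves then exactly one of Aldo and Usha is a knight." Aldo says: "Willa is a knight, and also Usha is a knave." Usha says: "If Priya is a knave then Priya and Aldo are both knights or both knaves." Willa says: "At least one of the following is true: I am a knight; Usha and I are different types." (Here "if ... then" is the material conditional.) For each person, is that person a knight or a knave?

Priya (knight): "if Usha and Willa are both knights or both knaves then exactly one of Aldo and Usha is a knight" — True. ✓
As a knave, Aldo's statement "Willa is a knight, and also Usha is a knave" should be False; it is.
As a knight, Usha's statement "if Priya is a knave then Priya and Aldo are both knights or both knaves" should be True; it is.
As a knight, Willa's statement "at least one of the following is true: I am a knight; Usha and I are different types" should be True; it is.

Priya is a knight, Aldo is a knave, Usha is a knight, and Willa is a knight.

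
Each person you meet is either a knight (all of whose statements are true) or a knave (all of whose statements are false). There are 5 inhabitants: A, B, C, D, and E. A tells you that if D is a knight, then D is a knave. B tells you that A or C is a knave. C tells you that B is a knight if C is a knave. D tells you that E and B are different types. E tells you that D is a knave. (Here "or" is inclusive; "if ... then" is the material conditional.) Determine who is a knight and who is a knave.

A is a knave, B is a knight, C is a knight, D is a knight, and E is a knave.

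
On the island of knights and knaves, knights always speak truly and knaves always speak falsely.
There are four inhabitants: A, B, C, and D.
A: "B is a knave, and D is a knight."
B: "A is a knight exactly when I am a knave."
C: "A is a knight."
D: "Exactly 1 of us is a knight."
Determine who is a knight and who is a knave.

A is a knave; "B is a knave, and D is a knight" is false, as required.
Since B is a knave, "A is a knight exactly when I am a knave" needs to be false, which holds.
C is a knave, and the claim "A is a knight" is indeed false.
D is a knave, and the claim "exactly 1 of us is a knight" is indeed false.

Knights: none. Knaves: A, B, C, and D.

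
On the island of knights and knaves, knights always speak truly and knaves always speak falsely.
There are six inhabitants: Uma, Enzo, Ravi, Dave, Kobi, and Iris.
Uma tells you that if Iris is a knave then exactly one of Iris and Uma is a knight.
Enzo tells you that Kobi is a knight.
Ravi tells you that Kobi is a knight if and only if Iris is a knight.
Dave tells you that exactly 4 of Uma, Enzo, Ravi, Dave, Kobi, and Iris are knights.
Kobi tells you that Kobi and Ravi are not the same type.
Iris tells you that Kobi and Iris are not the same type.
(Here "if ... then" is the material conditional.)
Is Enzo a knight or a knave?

Enzo is a knave.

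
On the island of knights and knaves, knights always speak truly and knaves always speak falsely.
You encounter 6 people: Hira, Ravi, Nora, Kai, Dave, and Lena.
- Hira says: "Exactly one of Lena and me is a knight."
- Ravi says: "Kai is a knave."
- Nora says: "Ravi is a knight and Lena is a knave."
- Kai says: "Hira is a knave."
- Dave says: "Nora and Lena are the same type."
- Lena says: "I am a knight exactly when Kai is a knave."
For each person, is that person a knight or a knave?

Hira is a knight, Ravi is a knight, Nora is a knight, Kai is a knave, Dave is a knave, and Lena is a knave.

Hira (knight): "exactly one of Lena and me is a knight" — True. ✓
As a knight, Ravi's statement "Kai is a knave" should be True; it is.
Nora is a knight, and the claim "Ravi is a knight and Lena is a knave" is indeed True.
Since Kai is a knave, "Hira is a knave" needs to be False, which holds.
Dave is a knave; "Nora and Lena are the same type" is False, as required.
Since Lena is a knave, "I am a knight exactly when Kai is a knave" needs to be False, which holds.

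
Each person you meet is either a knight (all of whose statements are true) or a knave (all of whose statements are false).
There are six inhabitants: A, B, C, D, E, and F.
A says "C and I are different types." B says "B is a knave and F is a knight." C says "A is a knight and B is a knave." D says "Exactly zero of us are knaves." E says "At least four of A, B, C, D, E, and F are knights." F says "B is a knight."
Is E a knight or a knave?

E is a knave.

Consistent assignments: {A=knave, B=knave, C=knave, D=knave, E=knave, F=knave}
In every consistent assignment, E is a knave.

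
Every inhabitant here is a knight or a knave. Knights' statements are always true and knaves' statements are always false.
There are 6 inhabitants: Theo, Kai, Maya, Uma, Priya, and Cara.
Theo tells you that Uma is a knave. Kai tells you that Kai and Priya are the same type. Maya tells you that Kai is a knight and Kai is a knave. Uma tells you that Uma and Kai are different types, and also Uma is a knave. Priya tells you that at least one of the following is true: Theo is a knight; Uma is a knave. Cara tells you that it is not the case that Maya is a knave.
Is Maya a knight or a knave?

Consistent assignments: {Theo=knight, Kai=knave, Maya=knave, Uma=knave, Priya=knight, Cara=knave}
In every consistent assignment, Maya is a knave.

Maya is a knave.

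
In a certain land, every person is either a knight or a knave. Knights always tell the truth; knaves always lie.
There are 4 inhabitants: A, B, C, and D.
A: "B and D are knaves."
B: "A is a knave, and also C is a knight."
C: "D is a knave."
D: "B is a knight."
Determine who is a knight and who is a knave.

Suppose A is a knave. Then A's statement "B and D are knaves" would have to be false. Checking the 8 ways to assign the others, none is consistent with every speaker.
(For instance, with B=knave, C=knight, D=knave, A's claim "B and D are knaves" comes out true where it would need to be false.)
So A must be a knight, making "B and D are knaves" true. Taking A=knight, B=knave, C=knight, D=knave, each remaining statement checks out:
  B (knave): "A is a knave, and also C is a knight" — false. ✓
  C (knight): "D is a knave" — true. ✓
  D (knave): "B is a knight" — false. ✓
This is the unique consistent assignment.

A is a knight, B is a knave, C is a knight, and D is a knave.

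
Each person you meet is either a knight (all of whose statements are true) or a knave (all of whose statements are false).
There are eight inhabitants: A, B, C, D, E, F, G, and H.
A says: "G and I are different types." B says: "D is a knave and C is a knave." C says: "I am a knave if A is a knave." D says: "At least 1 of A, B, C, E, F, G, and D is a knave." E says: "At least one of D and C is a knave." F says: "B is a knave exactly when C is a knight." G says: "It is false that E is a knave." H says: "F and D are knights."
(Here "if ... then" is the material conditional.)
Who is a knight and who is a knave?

Knights: A, C, D, F, and H. Knaves: B, E, and G.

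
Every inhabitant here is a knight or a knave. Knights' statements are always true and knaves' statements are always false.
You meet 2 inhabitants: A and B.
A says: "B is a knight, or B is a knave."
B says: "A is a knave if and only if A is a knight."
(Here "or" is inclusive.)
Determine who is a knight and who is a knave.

As a knight, A's statement "B is a knight, or B is a knave" should be true; it is.
As a knave, B's statement "A is a knave if and only if A is a knight" should be False; it is.

A is a knight and B is a knave.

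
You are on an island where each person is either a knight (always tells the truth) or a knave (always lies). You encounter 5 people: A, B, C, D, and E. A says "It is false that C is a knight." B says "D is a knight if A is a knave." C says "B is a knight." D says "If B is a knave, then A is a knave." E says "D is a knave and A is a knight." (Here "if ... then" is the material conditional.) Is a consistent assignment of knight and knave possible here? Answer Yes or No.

Yes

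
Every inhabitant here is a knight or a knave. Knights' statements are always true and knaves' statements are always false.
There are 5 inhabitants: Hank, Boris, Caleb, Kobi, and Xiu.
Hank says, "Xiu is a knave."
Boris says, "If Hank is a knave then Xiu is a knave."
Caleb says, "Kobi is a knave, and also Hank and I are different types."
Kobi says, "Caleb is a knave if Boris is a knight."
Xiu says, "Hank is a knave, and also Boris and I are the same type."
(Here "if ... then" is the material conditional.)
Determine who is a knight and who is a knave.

Hank is a knight, Boris is a knight, Caleb is a knave, Kobi is a knight, and Xiu is a knave.

Since Hank is a knight, "Xiu is a knave" needs to be true, which holds.
Boris is a knight; "if Hank is a knave then Xiu is a knave" is true, as required.
Caleb (knave): "Kobi is a knave, and also Hank and I are different types" — false. ✓
Kobi is a knight, and the claim "Caleb is a knave if Boris is a knight" is indeed true.
Xiu is a knave; "Hank is a knave, and also Boris and I are the same type" is false, as required.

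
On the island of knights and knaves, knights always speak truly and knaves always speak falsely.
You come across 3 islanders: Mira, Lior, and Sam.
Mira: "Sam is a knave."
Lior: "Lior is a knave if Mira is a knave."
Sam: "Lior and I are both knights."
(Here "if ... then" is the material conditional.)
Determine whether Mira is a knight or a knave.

Mira is a knight.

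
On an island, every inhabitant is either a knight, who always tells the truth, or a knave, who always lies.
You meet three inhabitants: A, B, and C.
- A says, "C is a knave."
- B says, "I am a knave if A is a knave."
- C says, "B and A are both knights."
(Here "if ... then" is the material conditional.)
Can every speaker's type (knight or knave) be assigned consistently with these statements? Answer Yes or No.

Checking all 8 assignments, each has at least one speaker whose statement's truth value contradicts their type.

No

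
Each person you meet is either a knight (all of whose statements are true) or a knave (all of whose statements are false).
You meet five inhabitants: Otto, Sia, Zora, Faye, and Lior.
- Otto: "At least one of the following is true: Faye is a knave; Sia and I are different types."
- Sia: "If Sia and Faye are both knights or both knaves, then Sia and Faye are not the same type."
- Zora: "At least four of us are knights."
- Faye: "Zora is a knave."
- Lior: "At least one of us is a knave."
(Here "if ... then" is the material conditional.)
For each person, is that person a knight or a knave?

Otto is a knight, Sia is a knight, Zora is a knight, Faye is a knave, and Lior is a knight.

As a knight, Otto's statement "at least one of the following is true: Faye is a knave; Sia and I are different types" should be true; it is.
Sia is a knight, and the claim "if Sia and Faye are both knights or both knaves, then Sia and Faye are not the same type" is indeed true.
As a knight, Zora's statement "at least four of us are knights" should be true; it is.
Faye is a knave, and the claim "Zora is a knave" is indeed False.
Lior (knight): "at least one of us is a knave" — true. ✓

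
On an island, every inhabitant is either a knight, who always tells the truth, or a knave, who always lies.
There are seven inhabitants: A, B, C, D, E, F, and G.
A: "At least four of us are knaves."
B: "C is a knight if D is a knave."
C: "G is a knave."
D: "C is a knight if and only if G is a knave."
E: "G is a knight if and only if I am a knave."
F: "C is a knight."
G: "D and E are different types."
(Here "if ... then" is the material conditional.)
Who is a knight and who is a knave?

Knights: B, C, D, E, and F. Knaves: A and G.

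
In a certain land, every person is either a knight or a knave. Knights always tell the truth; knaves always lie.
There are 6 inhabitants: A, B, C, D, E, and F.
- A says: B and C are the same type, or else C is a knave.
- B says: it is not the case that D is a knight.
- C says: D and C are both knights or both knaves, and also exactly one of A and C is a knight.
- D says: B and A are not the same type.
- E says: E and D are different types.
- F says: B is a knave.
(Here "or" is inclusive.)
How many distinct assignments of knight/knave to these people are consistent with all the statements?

0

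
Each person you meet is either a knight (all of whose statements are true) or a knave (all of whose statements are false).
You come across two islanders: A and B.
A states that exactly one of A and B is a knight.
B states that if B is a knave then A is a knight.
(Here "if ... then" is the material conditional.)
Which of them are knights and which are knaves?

A is a knave and B is a knave.

A is a knave; "exactly one of A and B is a knight" is false, as required.
As a knave, B's statement "if B is a knave then A is a knight" should be false; it is.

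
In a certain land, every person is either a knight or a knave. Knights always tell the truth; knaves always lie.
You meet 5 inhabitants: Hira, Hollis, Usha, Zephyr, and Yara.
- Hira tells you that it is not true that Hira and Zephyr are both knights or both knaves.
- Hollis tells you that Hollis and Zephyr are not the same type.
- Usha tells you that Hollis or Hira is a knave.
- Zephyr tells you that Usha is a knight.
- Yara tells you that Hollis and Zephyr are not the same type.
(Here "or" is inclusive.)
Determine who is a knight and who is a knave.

Suppose Hira is a knave. Then Hira's statement "it is not true that Hira and Zephyr are both knights or both knaves" would have to be false. Checking the 16 ways to assign the others, none is consistent with every speaker.
(For instance, with Hollis=knight, Usha=knave, Zephyr=knave, Yara=knight, Usha's claim "Hollis or Hira is a knave" comes out true where it would need to be false.)
So Hira must be a knight, making "it is not true that Hira and Zephyr are both knights or both knaves" true. Taking Hira=knight, Hollis=knight, Usha=knave, Zephyr=knave, Yara=knight, each remaining statement checks out:
  Hollis (knight): "Hollis and Zephyr are not the same type" — true. ✓
  Usha (knave): "Hollis or Hira is a knave" — false. ✓
  Zephyr (knave): "Usha is a knight" — false. ✓
  Yara (knight): "Hollis and Zephyr are not the same type" — true. ✓
This is the unique consistent assignment.

Hira is a knight, Hollis is a knight, Usha is a knave, Zephyr is a knave, and Yara is a knight.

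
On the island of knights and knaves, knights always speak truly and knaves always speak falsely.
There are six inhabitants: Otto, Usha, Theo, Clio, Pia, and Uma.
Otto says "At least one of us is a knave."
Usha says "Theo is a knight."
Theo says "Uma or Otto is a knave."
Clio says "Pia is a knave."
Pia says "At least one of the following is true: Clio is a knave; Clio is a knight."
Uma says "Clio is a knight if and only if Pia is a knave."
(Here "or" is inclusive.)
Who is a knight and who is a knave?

Otto is a knight, Usha is a knave, Theo is a knave, Clio is a knave, Pia is a knight, and Uma is a knight.

Otto is a knight, and the claim "at least one of us is a knave" is indeed true.
Usha is a knave; "Theo is a knight" is false, as required.
Theo (knave): "Uma or Otto is a knave" — false. ✓
Clio (knave): "Pia is a knave" — false. ✓
Pia is a knight, and the claim "at least one of the following is true: Clio is a knave; Clio is a knight" is indeed true.
As a knight, Uma's statement "Clio is a knight if and only if Pia is a knave" should be true; it is.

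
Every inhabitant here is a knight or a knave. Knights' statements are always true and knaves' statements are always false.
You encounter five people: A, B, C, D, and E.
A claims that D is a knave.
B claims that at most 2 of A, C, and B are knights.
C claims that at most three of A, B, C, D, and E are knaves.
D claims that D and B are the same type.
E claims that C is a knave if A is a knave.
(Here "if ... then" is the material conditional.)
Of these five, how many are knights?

3

The unique consistent assignment is A=knave, B=knight, C=knight, D=knight, E=knave.
That has 3 knights.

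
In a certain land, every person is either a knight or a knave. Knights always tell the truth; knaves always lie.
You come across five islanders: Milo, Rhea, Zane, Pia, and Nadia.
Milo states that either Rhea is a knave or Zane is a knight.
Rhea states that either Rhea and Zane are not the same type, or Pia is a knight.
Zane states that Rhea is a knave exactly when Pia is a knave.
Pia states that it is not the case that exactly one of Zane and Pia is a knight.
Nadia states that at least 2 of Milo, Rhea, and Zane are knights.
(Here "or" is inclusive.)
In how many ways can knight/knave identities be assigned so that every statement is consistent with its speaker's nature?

Consistent assignments:
  Milo=knight, Rhea=knight, Zane=knight, Pia=knight, Nadia=knight

1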